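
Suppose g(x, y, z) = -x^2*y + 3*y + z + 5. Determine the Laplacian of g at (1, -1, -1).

∂²g/∂x² = -2*y
∂²g/∂y² = 0
∂²g/∂z² = 0
∇²g = -2*y
At (1, -1, -1): 2.

2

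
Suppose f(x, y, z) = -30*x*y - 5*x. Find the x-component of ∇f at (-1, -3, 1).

(∇f)_1 = ∂f/∂x = -30*y - 5
At (-1, -3, 1): 85.

85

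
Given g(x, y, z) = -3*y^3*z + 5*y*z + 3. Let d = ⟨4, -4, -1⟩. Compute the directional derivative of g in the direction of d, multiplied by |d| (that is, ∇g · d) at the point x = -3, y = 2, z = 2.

262

∂g/∂x = 0
∂g/∂y = -9*y^2*z + 5*z
∂g/∂z = -3*y^3 + 5*y
∇g at (-3, 2, 2) = (0, -62, -14)
∇g · d = (0)(4) + (-62)(-4) + (-14)(-1) = 262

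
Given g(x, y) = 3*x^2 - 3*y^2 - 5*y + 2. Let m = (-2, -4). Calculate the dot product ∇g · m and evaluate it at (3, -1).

-40

∂g/∂x = 6*x
∂g/∂y = -6*y - 5
∇g at (3, -1) = (18, 1)
∇g · m = (18)(-2) + (1)(-4) = -40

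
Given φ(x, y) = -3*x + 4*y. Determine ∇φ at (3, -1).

(-3, 4)

∂φ/∂x = -3
∂φ/∂y = 4
∇φ = (-3, 4)
At (3, -1): (-3, 4).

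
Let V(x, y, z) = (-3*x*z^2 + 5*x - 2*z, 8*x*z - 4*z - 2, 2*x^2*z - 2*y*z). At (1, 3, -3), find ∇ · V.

∂V₁/∂x = -3*z^2 + 5
∂V₂/∂y = 0
∂V₃/∂z = 2*x^2 - 2*y
∇·V = 2*x^2 - 2*y - 3*z^2 + 5
At (1, 3, -3): -26.

-26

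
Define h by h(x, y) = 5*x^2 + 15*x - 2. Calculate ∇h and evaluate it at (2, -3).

(35, 0)

∂h/∂x = 10*x + 15
∂h/∂y = 0
∇h = (10*x + 15, 0)
At (2, -3): (35, 0).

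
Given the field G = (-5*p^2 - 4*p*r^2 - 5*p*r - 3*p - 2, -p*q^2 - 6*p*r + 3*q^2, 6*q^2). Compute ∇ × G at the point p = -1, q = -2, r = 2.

(-30, 21, -16)

(∇×G)₁ = ∂G₃/∂q − ∂G₂/∂r = 6*p + 12*q
(∇×G)₂ = ∂G₁/∂r − ∂G₃/∂p = -8*p*r - 5*p
(∇×G)₃ = ∂G₂/∂p − ∂G₁/∂q = -q^2 - 6*r
∇×G = (6*p + 12*q, -8*p*r - 5*p, -q^2 - 6*r)
At (-1, -2, 2): (-30, 21, -16).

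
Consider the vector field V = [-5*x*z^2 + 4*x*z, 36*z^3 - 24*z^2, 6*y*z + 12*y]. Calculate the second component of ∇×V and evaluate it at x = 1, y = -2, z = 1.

(∇×V)_2 = ∂V₁/∂z − ∂V₃/∂x
= -10*x*z + 4*x − (0)
= -10*x*z + 4*x
At (1, -2, 1): -6.

-6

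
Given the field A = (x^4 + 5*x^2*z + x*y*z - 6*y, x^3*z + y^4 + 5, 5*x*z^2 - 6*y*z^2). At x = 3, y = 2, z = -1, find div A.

∂A₁/∂x = 4*x^3 + 10*x*z + y*z
∂A₂/∂y = 4*y^3
∂A₃/∂z = 10*x*z - 12*y*z
∇·A = 4*x^3 + 20*x*z + 4*y^3 - 11*y*z
At (3, 2, -1): 102.

102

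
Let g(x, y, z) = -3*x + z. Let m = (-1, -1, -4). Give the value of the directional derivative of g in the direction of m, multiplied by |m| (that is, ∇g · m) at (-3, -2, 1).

-1

∂g/∂x = -3
∂g/∂y = 0
∂g/∂z = 1
∇g at (-3, -2, 1) = (-3, 0, 1)
∇g · m = (-3)(-1) + (0)(-1) + (1)(-4) = -1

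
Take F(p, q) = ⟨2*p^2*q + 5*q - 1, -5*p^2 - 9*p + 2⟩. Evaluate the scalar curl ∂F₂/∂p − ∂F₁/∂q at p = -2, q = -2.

-2

∂F₂/∂p = -10*p - 9
∂F₁/∂q = 2*p^2 + 5
Scalar curl = -2*p^2 - 10*p - 14
At (-2, -2): -2.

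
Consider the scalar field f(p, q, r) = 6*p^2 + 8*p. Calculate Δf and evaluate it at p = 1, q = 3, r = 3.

12

∂²f/∂p² = 12
∂²f/∂q² = 0
∂²f/∂r² = 0
∇²f = 12
At (1, 3, 3): 12.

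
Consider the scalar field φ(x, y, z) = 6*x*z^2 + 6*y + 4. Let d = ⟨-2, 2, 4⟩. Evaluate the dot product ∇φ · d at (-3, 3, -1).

∂φ/∂x = 6*z^2
∂φ/∂y = 6
∂φ/∂z = 12*x*z
∇φ at (-3, 3, -1) = (6, 6, 36)
∇φ · d = (6)(-2) + (6)(2) + (36)(4) = 144

144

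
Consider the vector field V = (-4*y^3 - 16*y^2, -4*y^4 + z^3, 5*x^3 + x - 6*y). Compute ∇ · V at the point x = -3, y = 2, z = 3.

∂V₁/∂x = 0
∂V₂/∂y = -16*y^3
∂V₃/∂z = 0
∇·V = -16*y^3
At (-3, 2, 3): -128.

-128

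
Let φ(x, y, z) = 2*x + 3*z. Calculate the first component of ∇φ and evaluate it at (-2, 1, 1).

(∇φ)_1 = ∂φ/∂x = 2
At (-2, 1, 1): 2.

2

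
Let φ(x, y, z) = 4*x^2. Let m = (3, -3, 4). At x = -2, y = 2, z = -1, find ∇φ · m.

-48

∂φ/∂x = 8*x
∂φ/∂y = 0
∂φ/∂z = 0
∇φ at (-2, 2, -1) = (-16, 0, 0)
∇φ · m = (-16)(3) + (0)(-3) + (0)(4) = -48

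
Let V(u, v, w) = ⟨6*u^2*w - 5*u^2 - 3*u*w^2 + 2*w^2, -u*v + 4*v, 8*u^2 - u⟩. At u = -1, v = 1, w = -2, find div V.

27

∂V₁/∂u = 12*u*w - 10*u - 3*w^2
∂V₂/∂v = -u + 4
∂V₃/∂w = 0
∇·V = 12*u*w - 11*u - 3*w^2 + 4
At (-1, 1, -2): 27.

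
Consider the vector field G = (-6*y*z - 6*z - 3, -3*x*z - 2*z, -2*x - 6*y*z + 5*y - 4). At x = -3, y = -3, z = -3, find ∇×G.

(16, 14, -9)

(∇×G)₁ = ∂G₃/∂y − ∂G₂/∂z = 3*x - 6*z + 7
(∇×G)₂ = ∂G₁/∂z − ∂G₃/∂x = -6*y - 4
(∇×G)₃ = ∂G₂/∂x − ∂G₁/∂y = 3*z
∇×G = (3*x - 6*z + 7, -6*y - 4, 3*z)
At (-3, -3, -3): (16, 14, -9).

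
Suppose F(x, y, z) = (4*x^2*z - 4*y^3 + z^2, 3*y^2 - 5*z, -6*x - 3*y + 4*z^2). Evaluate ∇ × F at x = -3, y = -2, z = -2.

(2, 38, 48)

(∇×F)₁ = ∂F₃/∂y − ∂F₂/∂z = 2
(∇×F)₂ = ∂F₁/∂z − ∂F₃/∂x = 4*x^2 + 2*z + 6
(∇×F)₃ = ∂F₂/∂x − ∂F₁/∂y = 12*y^2
∇×F = (2, 4*x^2 + 2*z + 6, 12*y^2)
At (-3, -2, -2): (2, 38, 48).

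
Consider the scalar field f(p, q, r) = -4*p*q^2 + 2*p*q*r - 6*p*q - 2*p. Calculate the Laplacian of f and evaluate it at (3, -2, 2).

-24

∂²f/∂p² = 0
∂²f/∂q² = -8*p
∂²f/∂r² = 0
∇²f = -8*p
At (3, -2, 2): -24.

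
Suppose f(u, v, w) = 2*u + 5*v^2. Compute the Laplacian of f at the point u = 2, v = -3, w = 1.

10

∂²f/∂u² = 0
∂²f/∂v² = 10
∂²f/∂w² = 0
∇²f = 10
At (2, -3, 1): 10.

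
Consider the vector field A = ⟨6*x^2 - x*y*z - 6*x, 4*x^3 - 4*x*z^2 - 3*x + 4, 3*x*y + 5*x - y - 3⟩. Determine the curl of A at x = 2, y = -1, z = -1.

(-11, 0, 39)

(∇×A)₁ = ∂A₃/∂y − ∂A₂/∂z = 8*x*z + 3*x - 1
(∇×A)₂ = ∂A₁/∂z − ∂A₃/∂x = -x*y - 3*y - 5
(∇×A)₃ = ∂A₂/∂x − ∂A₁/∂y = 12*x^2 + x*z - 4*z^2 - 3
∇×A = (8*x*z + 3*x - 1, -x*y - 3*y - 5, 12*x^2 + x*z - 4*z^2 - 3)
At (2, -1, -1): (-11, 0, 39).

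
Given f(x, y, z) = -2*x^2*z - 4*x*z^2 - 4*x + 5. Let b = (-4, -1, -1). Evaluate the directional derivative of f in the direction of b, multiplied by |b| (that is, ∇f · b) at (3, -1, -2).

∂f/∂x = -4*x*z - 4*z^2 - 4
∂f/∂y = 0
∂f/∂z = -2*x^2 - 8*x*z
∇f at (3, -1, -2) = (4, 0, 30)
∇f · b = (4)(-4) + (0)(-1) + (30)(-1) = -46

-46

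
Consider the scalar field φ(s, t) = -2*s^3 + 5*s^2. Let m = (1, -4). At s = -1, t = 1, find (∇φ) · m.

∂φ/∂s = -6*s^2 + 10*s
∂φ/∂t = 0
∇φ at (-1, 1) = (-16, 0)
∇φ · m = (-16)(1) + (0)(-4) = -16

-16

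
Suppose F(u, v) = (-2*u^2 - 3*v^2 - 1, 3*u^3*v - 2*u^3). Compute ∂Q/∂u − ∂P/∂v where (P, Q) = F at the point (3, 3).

207

∂F₂/∂u = 9*u^2*v - 6*u^2
∂F₁/∂v = -6*v
Scalar curl = 9*u^2*v - 6*u^2 + 6*v
At (3, 3): 207.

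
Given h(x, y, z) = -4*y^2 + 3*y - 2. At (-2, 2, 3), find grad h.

(0, -13, 0)

∂h/∂x = 0
∂h/∂y = -8*y + 3
∂h/∂z = 0
∇h = (0, -8*y + 3, 0)
At (-2, 2, 3): (0, -13, 0).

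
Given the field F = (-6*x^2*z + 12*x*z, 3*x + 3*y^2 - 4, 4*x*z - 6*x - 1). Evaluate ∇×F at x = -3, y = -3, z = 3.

(0, -96, 3)

(∇×F)₁ = ∂F₃/∂y − ∂F₂/∂z = 0
(∇×F)₂ = ∂F₁/∂z − ∂F₃/∂x = -6*x^2 + 12*x - 4*z + 6
(∇×F)₃ = ∂F₂/∂x − ∂F₁/∂y = 3
∇×F = (0, -6*x^2 + 12*x - 4*z + 6, 3)
At (-3, -3, 3): (0, -96, 3).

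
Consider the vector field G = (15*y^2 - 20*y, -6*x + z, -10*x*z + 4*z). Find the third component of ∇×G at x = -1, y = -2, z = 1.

(∇×G)_3 = ∂G₂/∂x − ∂G₁/∂y
= -6 − (30*y - 20)
= -30*y + 14
At (-1, -2, 1): 74.

74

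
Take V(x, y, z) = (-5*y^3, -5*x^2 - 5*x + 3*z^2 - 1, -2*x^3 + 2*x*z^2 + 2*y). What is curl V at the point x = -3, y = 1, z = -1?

(∇×V)₁ = ∂V₃/∂y − ∂V₂/∂z = -6*z + 2
(∇×V)₂ = ∂V₁/∂z − ∂V₃/∂x = 6*x^2 - 2*z^2
(∇×V)₃ = ∂V₂/∂x − ∂V₁/∂y = -10*x + 15*y^2 - 5
∇×V = (-6*z + 2, 6*x^2 - 2*z^2, -10*x + 15*y^2 - 5)
At (-3, 1, -1): (8, 52, 40).

(8, 52, 40)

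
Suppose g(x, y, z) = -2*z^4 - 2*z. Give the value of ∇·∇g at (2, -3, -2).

-96

∂²g/∂x² = 0
∂²g/∂y² = 0
∂²g/∂z² = -24*z^2
∇²g = -24*z^2
At (2, -3, -2): -96.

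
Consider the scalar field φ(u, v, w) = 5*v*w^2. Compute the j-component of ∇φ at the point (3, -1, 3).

(∇φ)_2 = ∂φ/∂v = 5*w^2
At (3, -1, 3): 45.

45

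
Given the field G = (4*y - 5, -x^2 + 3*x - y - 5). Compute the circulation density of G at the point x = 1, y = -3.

∂G₂/∂x = -2*x + 3
∂G₁/∂y = 4
Scalar curl = -2*x - 1
At (1, -3): -3.

-3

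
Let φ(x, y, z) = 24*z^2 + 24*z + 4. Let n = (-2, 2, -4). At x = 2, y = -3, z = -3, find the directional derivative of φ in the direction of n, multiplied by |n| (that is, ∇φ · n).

480

∂φ/∂x = 0
∂φ/∂y = 0
∂φ/∂z = 48*z + 24
∇φ at (2, -3, -3) = (0, 0, -120)
∇φ · n = (0)(-2) + (0)(2) + (-120)(-4) = 480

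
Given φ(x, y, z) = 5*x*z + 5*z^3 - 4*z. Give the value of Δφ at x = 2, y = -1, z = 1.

∂²φ/∂x² = 0
∂²φ/∂y² = 0
∂²φ/∂z² = 30*z
∇²φ = 30*z
At (2, -1, 1): 30.

30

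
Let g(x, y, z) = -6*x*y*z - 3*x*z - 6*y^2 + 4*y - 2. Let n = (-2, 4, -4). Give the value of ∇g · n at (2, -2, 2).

∂g/∂x = -6*y*z - 3*z
∂g/∂y = -6*x*z - 12*y + 4
∂g/∂z = -6*x*y - 3*x
∇g at (2, -2, 2) = (18, 4, 18)
∇g · n = (18)(-2) + (4)(4) + (18)(-4) = -92

-92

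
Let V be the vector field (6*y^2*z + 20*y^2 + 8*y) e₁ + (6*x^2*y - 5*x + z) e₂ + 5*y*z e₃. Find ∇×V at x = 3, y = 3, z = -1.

(-6, 54, 11)

(∇×V)₁ = ∂V₃/∂y − ∂V₂/∂z = 5*z - 1
(∇×V)₂ = ∂V₁/∂z − ∂V₃/∂x = 6*y^2
(∇×V)₃ = ∂V₂/∂x − ∂V₁/∂y = 12*x*y - 12*y*z - 40*y - 13
∇×V = (5*z - 1, 6*y^2, 12*x*y - 12*y*z - 40*y - 13)
At (3, 3, -1): (-6, 54, 11).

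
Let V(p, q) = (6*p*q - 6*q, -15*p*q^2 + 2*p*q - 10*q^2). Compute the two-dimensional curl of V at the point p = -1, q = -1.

-5

∂V₂/∂p = -15*q^2 + 2*q
∂V₁/∂q = 6*p - 6
Scalar curl = -6*p - 15*q^2 + 2*q + 6
At (-1, -1): -5.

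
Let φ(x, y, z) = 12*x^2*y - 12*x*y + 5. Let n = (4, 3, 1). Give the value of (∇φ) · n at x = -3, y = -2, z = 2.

∂φ/∂x = 24*x*y - 12*y
∂φ/∂y = 12*x^2 - 12*x
∂φ/∂z = 0
∇φ at (-3, -2, 2) = (168, 144, 0)
∇φ · n = (168)(4) + (144)(3) + (0)(1) = 1104

1104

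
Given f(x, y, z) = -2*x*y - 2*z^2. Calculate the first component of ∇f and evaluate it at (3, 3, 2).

-6

(∇f)_1 = ∂f/∂x = -2*y
At (3, 3, 2): -6.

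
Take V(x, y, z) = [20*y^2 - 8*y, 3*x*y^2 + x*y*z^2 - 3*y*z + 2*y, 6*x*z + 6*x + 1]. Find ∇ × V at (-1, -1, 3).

(-9, -24, 42)

(∇×V)₁ = ∂V₃/∂y − ∂V₂/∂z = -2*x*y*z + 3*y
(∇×V)₂ = ∂V₁/∂z − ∂V₃/∂x = -6*z - 6
(∇×V)₃ = ∂V₂/∂x − ∂V₁/∂y = 3*y^2 + y*z^2 - 40*y + 8
∇×V = (-2*x*y*z + 3*y, -6*z - 6, 3*y^2 + y*z^2 - 40*y + 8)
At (-1, -1, 3): (-9, -24, 42).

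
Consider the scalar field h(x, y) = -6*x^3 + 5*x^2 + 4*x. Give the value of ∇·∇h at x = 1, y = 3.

-26

∂²h/∂x² = 2*(-18*x + 5)
∂²h/∂y² = 0
∇²h = -36*x + 10
At (1, 3): -26.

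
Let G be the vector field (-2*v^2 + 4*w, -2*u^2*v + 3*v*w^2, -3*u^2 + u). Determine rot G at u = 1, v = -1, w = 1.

(6, 9, 0)

(∇×G)₁ = ∂G₃/∂v − ∂G₂/∂w = -6*v*w
(∇×G)₂ = ∂G₁/∂w − ∂G₃/∂u = 6*u + 3
(∇×G)₃ = ∂G₂/∂u − ∂G₁/∂v = -4*u*v + 4*v
∇×G = (-6*v*w, 6*u + 3, -4*u*v + 4*v)
At (1, -1, 1): (6, 9, 0).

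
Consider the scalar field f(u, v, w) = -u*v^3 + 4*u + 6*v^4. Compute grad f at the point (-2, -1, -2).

(5, -18, 0)

∂f/∂u = -v^3 + 4
∂f/∂v = -3*u*v^2 + 24*v^3
∂f/∂w = 0
∇f = (-v^3 + 4, -3*u*v^2 + 24*v^3, 0)
At (-2, -1, -2): (5, -18, 0).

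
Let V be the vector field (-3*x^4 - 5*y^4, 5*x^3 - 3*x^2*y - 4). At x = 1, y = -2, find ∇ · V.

∂V₁/∂x = -12*x^3
∂V₂/∂y = -3*x^2
∇·V = -12*x^3 - 3*x^2
At (1, -2): -15.

-15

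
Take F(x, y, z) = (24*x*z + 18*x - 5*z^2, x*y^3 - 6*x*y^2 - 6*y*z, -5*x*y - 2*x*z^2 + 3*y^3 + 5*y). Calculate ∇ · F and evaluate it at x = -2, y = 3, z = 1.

∂F₁/∂x = 24*z + 18
∂F₂/∂y = 3*x*y^2 - 12*x*y - 6*z
∂F₃/∂z = -4*x*z
∇·F = 3*x*y^2 - 12*x*y - 4*x*z + 18*z + 18
At (-2, 3, 1): 62.

62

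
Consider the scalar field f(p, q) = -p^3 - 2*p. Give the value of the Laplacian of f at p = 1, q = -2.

-6

∂²f/∂p² = -6*p
∂²f/∂q² = 0
∇²f = -6*p
At (1, -2): -6.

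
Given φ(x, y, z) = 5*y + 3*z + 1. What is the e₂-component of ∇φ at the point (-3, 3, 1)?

5

(∇φ)_2 = ∂φ/∂y = 5
At (-3, 3, 1): 5.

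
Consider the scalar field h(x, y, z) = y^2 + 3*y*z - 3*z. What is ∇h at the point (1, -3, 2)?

(0, 0, -12)

∂h/∂x = 0
∂h/∂y = 2*y + 3*z
∂h/∂z = 3*y - 3
∇h = (0, 2*y + 3*z, 3*y - 3)
At (1, -3, 2): (0, 0, -12).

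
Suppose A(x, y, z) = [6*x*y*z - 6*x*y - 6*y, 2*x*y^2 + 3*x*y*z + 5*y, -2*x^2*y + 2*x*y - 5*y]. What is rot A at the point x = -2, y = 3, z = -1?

(1, -66, -9)

(∇×A)₁ = ∂A₃/∂y − ∂A₂/∂z = -2*x^2 - 3*x*y + 2*x - 5
(∇×A)₂ = ∂A₁/∂z − ∂A₃/∂x = 10*x*y - 2*y
(∇×A)₃ = ∂A₂/∂x − ∂A₁/∂y = -6*x*z + 6*x + 2*y^2 + 3*y*z + 6
∇×A = (-2*x^2 - 3*x*y + 2*x - 5, 10*x*y - 2*y, -6*x*z + 6*x + 2*y^2 + 3*y*z + 6)
At (-2, 3, -1): (1, -66, -9).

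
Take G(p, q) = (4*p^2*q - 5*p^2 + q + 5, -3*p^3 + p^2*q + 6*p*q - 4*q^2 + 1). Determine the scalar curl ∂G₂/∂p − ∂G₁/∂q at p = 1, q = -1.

-22

∂G₂/∂p = -9*p^2 + 2*p*q + 6*q
∂G₁/∂q = 4*p^2 + 1
Scalar curl = -13*p^2 + 2*p*q + 6*q - 1
At (1, -1): -22.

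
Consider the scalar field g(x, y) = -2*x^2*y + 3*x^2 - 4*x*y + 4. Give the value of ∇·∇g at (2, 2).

-2

∂²g/∂x² = 2*(-2*y + 3)
∂²g/∂y² = 0
∇²g = -4*y + 6
At (2, 2): -2.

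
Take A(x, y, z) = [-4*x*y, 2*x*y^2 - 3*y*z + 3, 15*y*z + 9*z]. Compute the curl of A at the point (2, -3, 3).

(36, 0, 26)

(∇×A)₁ = ∂A₃/∂y − ∂A₂/∂z = 3*y + 15*z
(∇×A)₂ = ∂A₁/∂z − ∂A₃/∂x = 0
(∇×A)₃ = ∂A₂/∂x − ∂A₁/∂y = 4*x + 2*y^2
∇×A = (3*y + 15*z, 0, 4*x + 2*y^2)
At (2, -3, 3): (36, 0, 26).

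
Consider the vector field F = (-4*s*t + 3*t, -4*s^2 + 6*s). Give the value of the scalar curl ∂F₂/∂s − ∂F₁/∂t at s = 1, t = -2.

-1

∂F₂/∂s = -8*s + 6
∂F₁/∂t = -4*s + 3
Scalar curl = -4*s + 3
At (1, -2): -1.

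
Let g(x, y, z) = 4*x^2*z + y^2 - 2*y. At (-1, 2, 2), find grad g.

(-16, 2, 4)

∂g/∂x = 8*x*z
∂g/∂y = 2*y - 2
∂g/∂z = 4*x^2
∇g = (8*x*z, 2*y - 2, 4*x^2)
At (-1, 2, 2): (-16, 2, 4).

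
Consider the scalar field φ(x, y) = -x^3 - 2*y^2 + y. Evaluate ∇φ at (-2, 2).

∂φ/∂x = -3*x^2
∂φ/∂y = -4*y + 1
∇φ = (-3*x^2, -4*y + 1)
At (-2, 2): (-12, -7).

(-12, -7)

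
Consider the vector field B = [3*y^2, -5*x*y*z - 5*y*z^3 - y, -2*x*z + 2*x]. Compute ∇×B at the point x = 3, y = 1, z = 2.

(75, 2, -16)

(∇×B)₁ = ∂B₃/∂y − ∂B₂/∂z = 5*x*y + 15*y*z^2
(∇×B)₂ = ∂B₁/∂z − ∂B₃/∂x = 2*z - 2
(∇×B)₃ = ∂B₂/∂x − ∂B₁/∂y = -5*y*z - 6*y
∇×B = (5*x*y + 15*y*z^2, 2*z - 2, -5*y*z - 6*y)
At (3, 1, 2): (75, 2, -16).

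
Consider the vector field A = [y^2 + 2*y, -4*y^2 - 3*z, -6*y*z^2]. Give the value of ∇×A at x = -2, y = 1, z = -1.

(∇×A)₁ = ∂A₃/∂y − ∂A₂/∂z = -6*z^2 + 3
(∇×A)₂ = ∂A₁/∂z − ∂A₃/∂x = 0
(∇×A)₃ = ∂A₂/∂x − ∂A₁/∂y = -2*y - 2
∇×A = (-6*z^2 + 3, 0, -2*y - 2)
At (-2, 1, -1): (-3, 0, -4).

(-3, 0, -4)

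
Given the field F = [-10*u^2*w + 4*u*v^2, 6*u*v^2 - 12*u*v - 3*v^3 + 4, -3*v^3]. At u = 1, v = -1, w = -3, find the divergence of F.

∂F₁/∂u = -20*u*w + 4*v^2
∂F₂/∂v = 12*u*v - 12*u - 9*v^2
∂F₃/∂w = 0
∇·F = 12*u*v - 20*u*w - 12*u - 5*v^2
At (1, -1, -3): 31.

31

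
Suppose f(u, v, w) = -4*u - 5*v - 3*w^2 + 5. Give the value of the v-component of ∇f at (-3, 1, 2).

(∇f)_2 = ∂f/∂v = -5
At (-3, 1, 2): -5.

-5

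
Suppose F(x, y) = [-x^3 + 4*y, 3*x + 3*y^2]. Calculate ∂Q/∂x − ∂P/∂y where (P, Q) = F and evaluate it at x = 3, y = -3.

-1

∂F₂/∂x = 3
∂F₁/∂y = 4
Scalar curl = -1
At (3, -3): -1.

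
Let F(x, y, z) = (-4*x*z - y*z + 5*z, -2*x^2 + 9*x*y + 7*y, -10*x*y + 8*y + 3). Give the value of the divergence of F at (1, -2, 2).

∂F₁/∂x = -4*z
∂F₂/∂y = 9*x + 7
∂F₃/∂z = 0
∇·F = 9*x - 4*z + 7
At (1, -2, 2): 8.

8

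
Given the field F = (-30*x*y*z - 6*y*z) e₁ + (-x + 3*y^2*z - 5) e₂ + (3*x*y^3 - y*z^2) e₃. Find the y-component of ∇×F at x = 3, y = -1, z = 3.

(∇×F)_2 = ∂F₁/∂z − ∂F₃/∂x
= -30*x*y - 6*y − (3*y^3)
= -30*x*y - 3*y^3 - 6*y
At (3, -1, 3): 99.

99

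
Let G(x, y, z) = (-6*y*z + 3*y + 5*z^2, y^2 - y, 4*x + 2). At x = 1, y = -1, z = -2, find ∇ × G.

(0, -18, -15)

(∇×G)₁ = ∂G₃/∂y − ∂G₂/∂z = 0
(∇×G)₂ = ∂G₁/∂z − ∂G₃/∂x = -6*y + 10*z - 4
(∇×G)₃ = ∂G₂/∂x − ∂G₁/∂y = 6*z - 3
∇×G = (0, -6*y + 10*z - 4, 6*z - 3)
At (1, -1, -2): (0, -18, -15).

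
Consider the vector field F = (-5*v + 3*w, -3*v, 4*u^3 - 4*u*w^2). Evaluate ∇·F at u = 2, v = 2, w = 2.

∂F₁/∂u = 0
∂F₂/∂v = -3
∂F₃/∂w = -8*u*w
∇·F = -8*u*w - 3
At (2, 2, 2): -35.

-35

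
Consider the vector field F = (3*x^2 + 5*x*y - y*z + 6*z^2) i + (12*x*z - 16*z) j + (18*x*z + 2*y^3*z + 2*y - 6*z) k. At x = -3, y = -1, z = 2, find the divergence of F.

-85

∂F₁/∂x = 6*x + 5*y
∂F₂/∂y = 0
∂F₃/∂z = 18*x + 2*y^3 - 6
∇·F = 24*x + 2*y^3 + 5*y - 6
At (-3, -1, 2): -85.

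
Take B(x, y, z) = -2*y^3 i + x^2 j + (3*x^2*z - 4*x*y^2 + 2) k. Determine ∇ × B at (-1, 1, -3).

(8, -14, 4)

(∇×B)₁ = ∂B₃/∂y − ∂B₂/∂z = -8*x*y
(∇×B)₂ = ∂B₁/∂z − ∂B₃/∂x = -6*x*z + 4*y^2
(∇×B)₃ = ∂B₂/∂x − ∂B₁/∂y = 2*x + 6*y^2
∇×B = (-8*x*y, -6*x*z + 4*y^2, 2*x + 6*y^2)
At (-1, 1, -3): (8, -14, 4).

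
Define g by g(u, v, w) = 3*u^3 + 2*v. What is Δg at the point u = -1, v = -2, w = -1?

-18

∂²g/∂u² = 18*u
∂²g/∂v² = 0
∂²g/∂w² = 0
∇²g = 18*u
At (-1, -2, -1): -18.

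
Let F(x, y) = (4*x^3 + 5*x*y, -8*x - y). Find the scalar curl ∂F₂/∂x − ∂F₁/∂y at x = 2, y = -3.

∂F₂/∂x = -8
∂F₁/∂y = 5*x
Scalar curl = -5*x - 8
At (2, -3): -18.

-18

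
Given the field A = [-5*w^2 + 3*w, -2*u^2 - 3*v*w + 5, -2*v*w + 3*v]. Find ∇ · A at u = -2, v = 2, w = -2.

2

∂A₁/∂u = 0
∂A₂/∂v = -3*w
∂A₃/∂w = -2*v
∇·A = -2*v - 3*w
At (-2, 2, -2): 2.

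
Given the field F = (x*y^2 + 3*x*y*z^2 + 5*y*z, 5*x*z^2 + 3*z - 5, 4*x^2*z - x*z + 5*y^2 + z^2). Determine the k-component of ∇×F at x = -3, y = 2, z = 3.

(∇×F)_3 = ∂F₂/∂x − ∂F₁/∂y
= 5*z^2 − (2*x*y + 3*x*z^2 + 5*z)
= -2*x*y - 3*x*z^2 + 5*z^2 - 5*z
At (-3, 2, 3): 123.

123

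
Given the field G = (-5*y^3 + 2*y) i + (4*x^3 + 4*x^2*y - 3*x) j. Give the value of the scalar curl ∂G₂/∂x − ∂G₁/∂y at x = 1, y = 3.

166

∂G₂/∂x = 12*x^2 + 8*x*y - 3
∂G₁/∂y = -15*y^2 + 2
Scalar curl = 12*x^2 + 8*x*y + 15*y^2 - 5
At (1, 3): 166.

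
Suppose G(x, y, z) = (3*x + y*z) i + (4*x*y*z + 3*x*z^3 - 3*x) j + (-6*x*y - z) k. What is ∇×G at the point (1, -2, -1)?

(∇×G)₁ = ∂G₃/∂y − ∂G₂/∂z = -4*x*y - 9*x*z^2 - 6*x
(∇×G)₂ = ∂G₁/∂z − ∂G₃/∂x = 7*y
(∇×G)₃ = ∂G₂/∂x − ∂G₁/∂y = 4*y*z + 3*z^3 - z - 3
∇×G = (-4*x*y - 9*x*z^2 - 6*x, 7*y, 4*y*z + 3*z^3 - z - 3)
At (1, -2, -1): (-7, -14, 3).

(-7, -14, 3)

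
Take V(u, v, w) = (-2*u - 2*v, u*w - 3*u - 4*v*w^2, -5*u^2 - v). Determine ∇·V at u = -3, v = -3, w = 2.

-18

∂V₁/∂u = -2
∂V₂/∂v = -4*w^2
∂V₃/∂w = 0
∇·V = -4*w^2 - 2
At (-3, -3, 2): -18.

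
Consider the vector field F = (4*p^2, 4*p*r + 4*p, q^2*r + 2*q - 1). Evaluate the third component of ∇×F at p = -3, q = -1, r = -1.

(∇×F)_3 = ∂F₂/∂p − ∂F₁/∂q
= 4*r + 4 − (0)
= 4*r + 4
At (-3, -1, -1): 0.

0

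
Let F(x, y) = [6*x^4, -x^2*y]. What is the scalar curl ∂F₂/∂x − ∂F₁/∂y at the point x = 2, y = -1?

4

∂F₂/∂x = -2*x*y
∂F₁/∂y = 0
Scalar curl = -2*x*y
At (2, -1): 4.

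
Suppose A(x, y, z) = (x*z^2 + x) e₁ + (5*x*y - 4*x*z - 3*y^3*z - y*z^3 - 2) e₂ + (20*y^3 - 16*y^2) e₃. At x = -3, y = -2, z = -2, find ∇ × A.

(244, 12, -2)

(∇×A)₁ = ∂A₃/∂y − ∂A₂/∂z = 4*x + 3*y^3 + 60*y^2 + 3*y*z^2 - 32*y
(∇×A)₂ = ∂A₁/∂z − ∂A₃/∂x = 2*x*z
(∇×A)₃ = ∂A₂/∂x − ∂A₁/∂y = 5*y - 4*z
∇×A = (4*x + 3*y^3 + 60*y^2 + 3*y*z^2 - 32*y, 2*x*z, 5*y - 4*z)
At (-3, -2, -2): (244, 12, -2).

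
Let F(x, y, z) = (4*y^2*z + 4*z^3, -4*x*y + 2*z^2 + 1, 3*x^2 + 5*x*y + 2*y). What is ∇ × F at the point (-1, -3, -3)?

(∇×F)₁ = ∂F₃/∂y − ∂F₂/∂z = 5*x - 4*z + 2
(∇×F)₂ = ∂F₁/∂z − ∂F₃/∂x = -6*x + 4*y^2 - 5*y + 12*z^2
(∇×F)₃ = ∂F₂/∂x − ∂F₁/∂y = -8*y*z - 4*y
∇×F = (5*x - 4*z + 2, -6*x + 4*y^2 - 5*y + 12*z^2, -8*y*z - 4*y)
At (-1, -3, -3): (9, 165, -60).

(9, 165, -60)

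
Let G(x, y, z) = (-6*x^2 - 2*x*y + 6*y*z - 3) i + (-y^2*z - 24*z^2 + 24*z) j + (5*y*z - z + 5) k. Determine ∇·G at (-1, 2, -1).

∂G₁/∂x = -12*x - 2*y
∂G₂/∂y = -2*y*z
∂G₃/∂z = 5*y - 1
∇·G = -12*x - 2*y*z + 3*y - 1
At (-1, 2, -1): 21.

21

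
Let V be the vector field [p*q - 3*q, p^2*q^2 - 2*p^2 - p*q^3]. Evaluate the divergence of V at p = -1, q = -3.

18

∂V₁/∂p = q
∂V₂/∂q = 2*p^2*q - 3*p*q^2
∇·V = 2*p^2*q - 3*p*q^2 + q
At (-1, -3): 18.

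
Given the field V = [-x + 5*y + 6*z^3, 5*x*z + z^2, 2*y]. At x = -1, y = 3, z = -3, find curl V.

(∇×V)₁ = ∂V₃/∂y − ∂V₂/∂z = -5*x - 2*z + 2
(∇×V)₂ = ∂V₁/∂z − ∂V₃/∂x = 18*z^2
(∇×V)₃ = ∂V₂/∂x − ∂V₁/∂y = 5*z - 5
∇×V = (-5*x - 2*z + 2, 18*z^2, 5*z - 5)
At (-1, 3, -3): (13, 162, -20).

(13, 162, -20)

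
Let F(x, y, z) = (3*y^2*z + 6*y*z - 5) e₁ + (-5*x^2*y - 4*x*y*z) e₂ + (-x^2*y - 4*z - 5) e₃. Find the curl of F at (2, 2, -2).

(∇×F)₁ = ∂F₃/∂y − ∂F₂/∂z = -x^2 + 4*x*y
(∇×F)₂ = ∂F₁/∂z − ∂F₃/∂x = 2*x*y + 3*y^2 + 6*y
(∇×F)₃ = ∂F₂/∂x − ∂F₁/∂y = -10*x*y - 10*y*z - 6*z
∇×F = (-x^2 + 4*x*y, 2*x*y + 3*y^2 + 6*y, -10*x*y - 10*y*z - 6*z)
At (2, 2, -2): (12, 32, 12).

(12, 32, 12)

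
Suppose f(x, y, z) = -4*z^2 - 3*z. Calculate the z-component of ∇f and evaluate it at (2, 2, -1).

5

(∇f)_3 = ∂f/∂z = -8*z - 3
At (2, 2, -1): 5.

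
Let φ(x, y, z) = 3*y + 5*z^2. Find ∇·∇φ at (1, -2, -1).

∂²φ/∂x² = 0
∂²φ/∂y² = 0
∂²φ/∂z² = 10
∇²φ = 10
At (1, -2, -1): 10.

10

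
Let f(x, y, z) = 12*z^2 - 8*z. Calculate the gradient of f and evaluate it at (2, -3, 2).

(0, 0, 40)

∂f/∂x = 0
∂f/∂y = 0
∂f/∂z = 24*z - 8
∇f = (0, 0, 24*z - 8)
At (2, -3, 2): (0, 0, 40).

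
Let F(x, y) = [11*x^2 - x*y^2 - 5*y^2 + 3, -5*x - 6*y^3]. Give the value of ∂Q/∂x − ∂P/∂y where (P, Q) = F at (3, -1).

-21

∂F₂/∂x = -5
∂F₁/∂y = -2*x*y - 10*y
Scalar curl = 2*x*y + 10*y - 5
At (3, -1): -21.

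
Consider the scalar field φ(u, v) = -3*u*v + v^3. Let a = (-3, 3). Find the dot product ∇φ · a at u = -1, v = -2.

27

∂φ/∂u = -3*v
∂φ/∂v = -3*u + 3*v^2
∇φ at (-1, -2) = (6, 15)
∇φ · a = (6)(-3) + (15)(3) = 27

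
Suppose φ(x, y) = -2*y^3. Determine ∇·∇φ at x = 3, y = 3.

-36

∂²φ/∂x² = 0
∂²φ/∂y² = -12*y
∇²φ = -12*y
At (3, 3): -36.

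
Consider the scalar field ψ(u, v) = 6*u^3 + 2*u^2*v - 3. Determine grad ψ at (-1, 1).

∂ψ/∂u = 18*u^2 + 4*u*v
∂ψ/∂v = 2*u^2
∇ψ = (18*u^2 + 4*u*v, 2*u^2)
At (-1, 1): (14, 2).

(14, 2)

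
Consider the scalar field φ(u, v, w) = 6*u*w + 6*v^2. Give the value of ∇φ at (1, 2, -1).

∂φ/∂u = 6*w
∂φ/∂v = 12*v
∂φ/∂w = 6*u
∇φ = (6*w, 12*v, 6*u)
At (1, 2, -1): (-6, 24, 6).

(-6, 24, 6)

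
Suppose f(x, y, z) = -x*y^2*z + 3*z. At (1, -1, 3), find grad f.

(-3, 6, 2)

∂f/∂x = -y^2*z
∂f/∂y = -2*x*y*z
∂f/∂z = -x*y^2 + 3
∇f = (-y^2*z, -2*x*y*z, -x*y^2 + 3)
At (1, -1, 3): (-3, 6, 2).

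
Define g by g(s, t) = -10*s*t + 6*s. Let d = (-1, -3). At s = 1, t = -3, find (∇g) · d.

∂g/∂s = -10*t + 6
∂g/∂t = -10*s
∇g at (1, -3) = (36, -10)
∇g · d = (36)(-1) + (-10)(-3) = -6

-6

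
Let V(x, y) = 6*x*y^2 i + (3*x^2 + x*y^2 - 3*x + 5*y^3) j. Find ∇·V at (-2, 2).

∂V₁/∂x = 6*y^2
∂V₂/∂y = 2*x*y + 15*y^2
∇·V = 2*x*y + 21*y^2
At (-2, 2): 76.

76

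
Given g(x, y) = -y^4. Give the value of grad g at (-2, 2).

∂g/∂x = 0
∂g/∂y = -4*y^3
∇g = (0, -4*y^3)
At (-2, 2): (0, -32).

(0, -32)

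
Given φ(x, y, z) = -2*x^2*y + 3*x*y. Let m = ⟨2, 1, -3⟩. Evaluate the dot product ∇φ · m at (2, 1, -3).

-12

∂φ/∂x = -4*x*y + 3*y
∂φ/∂y = -2*x^2 + 3*x
∂φ/∂z = 0
∇φ at (2, 1, -3) = (-5, -2, 0)
∇φ · m = (-5)(2) + (-2)(1) + (0)(-3) = -12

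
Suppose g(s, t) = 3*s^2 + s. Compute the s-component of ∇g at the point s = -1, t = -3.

-5

(∇g)_1 = ∂g/∂s = 6*s + 1
At (-1, -3): -5.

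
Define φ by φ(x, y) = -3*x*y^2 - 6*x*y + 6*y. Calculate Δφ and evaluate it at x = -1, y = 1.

6

∂²φ/∂x² = 0
∂²φ/∂y² = -6*x
∇²φ = -6*x
At (-1, 1): 6.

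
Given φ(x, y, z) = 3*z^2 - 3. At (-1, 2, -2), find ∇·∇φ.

6

∂²φ/∂x² = 0
∂²φ/∂y² = 0
∂²φ/∂z² = 6
∇²φ = 6
At (-1, 2, -2): 6.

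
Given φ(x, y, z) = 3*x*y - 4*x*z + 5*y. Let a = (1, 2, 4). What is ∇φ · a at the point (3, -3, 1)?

-33

∂φ/∂x = 3*y - 4*z
∂φ/∂y = 3*x + 5
∂φ/∂z = -4*x
∇φ at (3, -3, 1) = (-13, 14, -12)
∇φ · a = (-13)(1) + (14)(2) + (-12)(4) = -33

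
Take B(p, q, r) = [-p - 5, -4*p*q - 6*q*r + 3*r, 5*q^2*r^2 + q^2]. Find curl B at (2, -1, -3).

(∇×B)₁ = ∂B₃/∂q − ∂B₂/∂r = 10*q*r^2 + 8*q - 3
(∇×B)₂ = ∂B₁/∂r − ∂B₃/∂p = 0
(∇×B)₃ = ∂B₂/∂p − ∂B₁/∂q = -4*q
∇×B = (10*q*r^2 + 8*q - 3, 0, -4*q)
At (2, -1, -3): (-101, 0, 4).

(-101, 0, 4)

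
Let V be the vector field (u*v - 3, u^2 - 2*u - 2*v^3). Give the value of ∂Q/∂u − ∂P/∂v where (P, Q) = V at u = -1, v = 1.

-3

∂V₂/∂u = 2*u - 2
∂V₁/∂v = u
Scalar curl = u - 2
At (-1, 1): -3.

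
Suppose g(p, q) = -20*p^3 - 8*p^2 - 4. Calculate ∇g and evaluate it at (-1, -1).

∂g/∂p = -60*p^2 - 16*p
∂g/∂q = 0
∇g = (-60*p^2 - 16*p, 0)
At (-1, -1): (-44, 0).

(-44, 0)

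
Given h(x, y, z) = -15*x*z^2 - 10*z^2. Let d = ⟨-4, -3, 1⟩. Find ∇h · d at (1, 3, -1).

110

∂h/∂x = -15*z^2
∂h/∂y = 0
∂h/∂z = -30*x*z - 20*z
∇h at (1, 3, -1) = (-15, 0, 50)
∇h · d = (-15)(-4) + (0)(-3) + (50)(1) = 110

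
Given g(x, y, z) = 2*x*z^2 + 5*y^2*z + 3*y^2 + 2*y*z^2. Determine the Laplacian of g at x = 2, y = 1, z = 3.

∂²g/∂x² = 0
∂²g/∂y² = 2*(5*z + 3)
∂²g/∂z² = 4*(x + y)
∇²g = 4*x + 4*y + 10*z + 6
At (2, 1, 3): 48.

48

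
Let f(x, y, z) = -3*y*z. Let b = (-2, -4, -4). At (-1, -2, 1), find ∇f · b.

-12

∂f/∂x = 0
∂f/∂y = -3*z
∂f/∂z = -3*y
∇f at (-1, -2, 1) = (0, -3, 6)
∇f · b = (0)(-2) + (-3)(-4) + (6)(-4) = -12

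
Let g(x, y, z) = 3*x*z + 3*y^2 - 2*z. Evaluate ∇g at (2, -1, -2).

(-6, -6, 4)

∂g/∂x = 3*z
∂g/∂y = 6*y
∂g/∂z = 3*x - 2
∇g = (3*z, 6*y, 3*x - 2)
At (2, -1, -2): (-6, -6, 4).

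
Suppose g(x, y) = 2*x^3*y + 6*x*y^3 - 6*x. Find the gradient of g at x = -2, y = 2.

∂g/∂x = 6*x^2*y + 6*y^3 - 6
∂g/∂y = 2*x^3 + 18*x*y^2
∇g = (6*x^2*y + 6*y^3 - 6, 2*x^3 + 18*x*y^2)
At (-2, 2): (90, -160).

(90, -160)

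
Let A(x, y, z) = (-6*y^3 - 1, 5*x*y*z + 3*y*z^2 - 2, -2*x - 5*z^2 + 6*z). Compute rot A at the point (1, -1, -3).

(∇×A)₁ = ∂A₃/∂y − ∂A₂/∂z = -5*x*y - 6*y*z
(∇×A)₂ = ∂A₁/∂z − ∂A₃/∂x = 2
(∇×A)₃ = ∂A₂/∂x − ∂A₁/∂y = 18*y^2 + 5*y*z
∇×A = (-5*x*y - 6*y*z, 2, 18*y^2 + 5*y*z)
At (1, -1, -3): (-13, 2, 33).

(-13, 2, 33)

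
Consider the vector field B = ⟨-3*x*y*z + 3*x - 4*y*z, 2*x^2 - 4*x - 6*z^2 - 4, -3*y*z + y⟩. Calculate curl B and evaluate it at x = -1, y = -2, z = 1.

(∇×B)₁ = ∂B₃/∂y − ∂B₂/∂z = 9*z + 1
(∇×B)₂ = ∂B₁/∂z − ∂B₃/∂x = -3*x*y - 4*y
(∇×B)₃ = ∂B₂/∂x − ∂B₁/∂y = 3*x*z + 4*x + 4*z - 4
∇×B = (9*z + 1, -3*x*y - 4*y, 3*x*z + 4*x + 4*z - 4)
At (-1, -2, 1): (10, 2, -7).

(10, 2, -7)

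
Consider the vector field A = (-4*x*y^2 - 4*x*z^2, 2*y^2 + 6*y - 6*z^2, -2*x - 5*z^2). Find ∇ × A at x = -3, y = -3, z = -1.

(∇×A)₁ = ∂A₃/∂y − ∂A₂/∂z = 12*z
(∇×A)₂ = ∂A₁/∂z − ∂A₃/∂x = -8*x*z + 2
(∇×A)₃ = ∂A₂/∂x − ∂A₁/∂y = 8*x*y
∇×A = (12*z, -8*x*z + 2, 8*x*y)
At (-3, -3, -1): (-12, -22, 72).

(-12, -22, 72)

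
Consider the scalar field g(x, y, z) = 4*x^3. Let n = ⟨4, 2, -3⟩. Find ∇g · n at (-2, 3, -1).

∂g/∂x = 12*x^2
∂g/∂y = 0
∂g/∂z = 0
∇g at (-2, 3, -1) = (48, 0, 0)
∇g · n = (48)(4) + (0)(2) + (0)(-3) = 192

192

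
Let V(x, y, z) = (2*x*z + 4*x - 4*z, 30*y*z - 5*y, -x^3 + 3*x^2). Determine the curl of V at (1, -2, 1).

(60, -5, 0)

(∇×V)₁ = ∂V₃/∂y − ∂V₂/∂z = -30*y
(∇×V)₂ = ∂V₁/∂z − ∂V₃/∂x = 3*x^2 - 4*x - 4
(∇×V)₃ = ∂V₂/∂x − ∂V₁/∂y = 0
∇×V = (-30*y, 3*x^2 - 4*x - 4, 0)
At (1, -2, 1): (60, -5, 0).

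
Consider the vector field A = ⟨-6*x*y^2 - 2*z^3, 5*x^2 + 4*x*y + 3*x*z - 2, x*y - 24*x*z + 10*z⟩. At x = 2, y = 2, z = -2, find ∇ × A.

(-4, -74, 70)

(∇×A)₁ = ∂A₃/∂y − ∂A₂/∂z = -2*x
(∇×A)₂ = ∂A₁/∂z − ∂A₃/∂x = -y - 6*z^2 + 24*z
(∇×A)₃ = ∂A₂/∂x − ∂A₁/∂y = 12*x*y + 10*x + 4*y + 3*z
∇×A = (-2*x, -y - 6*z^2 + 24*z, 12*x*y + 10*x + 4*y + 3*z)
At (2, 2, -2): (-4, -74, 70).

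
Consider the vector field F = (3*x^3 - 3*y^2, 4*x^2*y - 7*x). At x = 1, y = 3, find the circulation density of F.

35

∂F₂/∂x = 8*x*y - 7
∂F₁/∂y = -6*y
Scalar curl = 8*x*y + 6*y - 7
At (1, 3): 35.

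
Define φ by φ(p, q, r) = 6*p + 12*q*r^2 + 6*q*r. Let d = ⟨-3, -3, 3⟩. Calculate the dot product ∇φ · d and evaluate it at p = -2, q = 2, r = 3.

∂φ/∂p = 6
∂φ/∂q = 12*r^2 + 6*r
∂φ/∂r = 24*q*r + 6*q
∇φ at (-2, 2, 3) = (6, 126, 156)
∇φ · d = (6)(-3) + (126)(-3) + (156)(3) = 72

72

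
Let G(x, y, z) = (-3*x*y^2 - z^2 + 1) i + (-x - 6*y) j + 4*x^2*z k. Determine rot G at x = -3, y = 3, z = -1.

(0, -22, -55)

(∇×G)₁ = ∂G₃/∂y − ∂G₂/∂z = 0
(∇×G)₂ = ∂G₁/∂z − ∂G₃/∂x = -8*x*z - 2*z
(∇×G)₃ = ∂G₂/∂x − ∂G₁/∂y = 6*x*y - 1
∇×G = (0, -8*x*z - 2*z, 6*x*y - 1)
At (-3, 3, -1): (0, -22, -55).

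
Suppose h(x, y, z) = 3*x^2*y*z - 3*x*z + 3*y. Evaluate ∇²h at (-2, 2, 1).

∂²h/∂x² = 6*y*z
∂²h/∂y² = 0
∂²h/∂z² = 0
∇²h = 6*y*z
At (-2, 2, 1): 12.

12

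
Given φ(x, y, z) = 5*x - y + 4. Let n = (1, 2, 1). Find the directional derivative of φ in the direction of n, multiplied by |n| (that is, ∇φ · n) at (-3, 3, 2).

3

∂φ/∂x = 5
∂φ/∂y = -1
∂φ/∂z = 0
∇φ at (-3, 3, 2) = (5, -1, 0)
∇φ · n = (5)(1) + (-1)(2) + (0)(1) = 3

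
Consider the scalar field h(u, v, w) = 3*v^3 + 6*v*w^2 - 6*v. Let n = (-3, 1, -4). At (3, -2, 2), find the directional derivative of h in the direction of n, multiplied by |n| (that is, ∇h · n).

∂h/∂u = 0
∂h/∂v = 9*v^2 + 6*w^2 - 6
∂h/∂w = 12*v*w
∇h at (3, -2, 2) = (0, 54, -48)
∇h · n = (0)(-3) + (54)(1) + (-48)(-4) = 246

246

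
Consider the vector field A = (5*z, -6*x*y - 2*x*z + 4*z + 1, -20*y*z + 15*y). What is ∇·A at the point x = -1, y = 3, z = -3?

∂A₁/∂x = 0
∂A₂/∂y = -6*x
∂A₃/∂z = -20*y
∇·A = -6*x - 20*y
At (-1, 3, -3): -54.

-54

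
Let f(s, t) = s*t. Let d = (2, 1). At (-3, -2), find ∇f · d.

-7

∂f/∂s = t
∂f/∂t = s
∇f at (-3, -2) = (-2, -3)
∇f · d = (-2)(2) + (-3)(1) = -7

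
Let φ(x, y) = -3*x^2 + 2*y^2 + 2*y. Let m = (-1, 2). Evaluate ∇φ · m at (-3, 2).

∂φ/∂x = -6*x
∂φ/∂y = 4*y + 2
∇φ at (-3, 2) = (18, 10)
∇φ · m = (18)(-1) + (10)(2) = 2

2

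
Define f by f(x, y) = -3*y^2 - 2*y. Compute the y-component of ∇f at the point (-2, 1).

-8

(∇f)_2 = ∂f/∂y = -6*y - 2
At (-2, 1): -8.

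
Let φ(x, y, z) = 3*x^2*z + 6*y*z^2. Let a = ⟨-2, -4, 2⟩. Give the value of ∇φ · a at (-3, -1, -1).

18

∂φ/∂x = 6*x*z
∂φ/∂y = 6*z^2
∂φ/∂z = 3*x^2 + 12*y*z
∇φ at (-3, -1, -1) = (18, 6, 39)
∇φ · a = (18)(-2) + (6)(-4) + (39)(2) = 18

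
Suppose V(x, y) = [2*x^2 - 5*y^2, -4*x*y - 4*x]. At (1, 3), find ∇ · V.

∂V₁/∂x = 4*x
∂V₂/∂y = -4*x
∇·V = 0
At (1, 3): 0.

0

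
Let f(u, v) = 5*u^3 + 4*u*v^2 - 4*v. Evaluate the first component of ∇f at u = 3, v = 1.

(∇f)_1 = ∂f/∂u = 15*u^2 + 4*v^2
At (3, 1): 139.

139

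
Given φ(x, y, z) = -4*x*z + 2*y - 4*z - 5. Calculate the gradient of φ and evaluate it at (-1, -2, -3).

∂φ/∂x = -4*z
∂φ/∂y = 2
∂φ/∂z = -4*x - 4
∇φ = (-4*z, 2, -4*x - 4)
At (-1, -2, -3): (12, 2, 0).

(12, 2, 0)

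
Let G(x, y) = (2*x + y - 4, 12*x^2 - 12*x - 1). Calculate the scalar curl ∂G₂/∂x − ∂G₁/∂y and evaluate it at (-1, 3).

∂G₂/∂x = 24*x - 12
∂G₁/∂y = 1
Scalar curl = 24*x - 13
At (-1, 3): -37.

-37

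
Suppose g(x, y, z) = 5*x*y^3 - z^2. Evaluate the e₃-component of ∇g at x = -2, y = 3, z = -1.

(∇g)_3 = ∂g/∂z = -2*z
At (-2, 3, -1): 2.

2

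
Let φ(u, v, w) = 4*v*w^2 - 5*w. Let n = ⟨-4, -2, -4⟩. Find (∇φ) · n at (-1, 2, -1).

76

∂φ/∂u = 0
∂φ/∂v = 4*w^2
∂φ/∂w = 8*v*w - 5
∇φ at (-1, 2, -1) = (0, 4, -21)
∇φ · n = (0)(-4) + (4)(-2) + (-21)(-4) = 76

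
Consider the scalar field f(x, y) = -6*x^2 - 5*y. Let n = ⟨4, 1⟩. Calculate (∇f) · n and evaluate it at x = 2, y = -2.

-101

∂f/∂x = -12*x
∂f/∂y = -5
∇f at (2, -2) = (-24, -5)
∇f · n = (-24)(4) + (-5)(1) = -101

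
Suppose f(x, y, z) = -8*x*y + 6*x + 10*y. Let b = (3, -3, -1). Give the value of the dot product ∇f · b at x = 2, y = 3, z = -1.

-36

∂f/∂x = -8*y + 6
∂f/∂y = -8*x + 10
∂f/∂z = 0
∇f at (2, 3, -1) = (-18, -6, 0)
∇f · b = (-18)(3) + (-6)(-3) + (0)(-1) = -36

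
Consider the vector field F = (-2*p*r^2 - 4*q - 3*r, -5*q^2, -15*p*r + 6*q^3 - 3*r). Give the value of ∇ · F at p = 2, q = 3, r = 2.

∂F₁/∂p = -2*r^2
∂F₂/∂q = -10*q
∂F₃/∂r = -15*p - 3
∇·F = -15*p - 10*q - 2*r^2 - 3
At (2, 3, 2): -71.

-71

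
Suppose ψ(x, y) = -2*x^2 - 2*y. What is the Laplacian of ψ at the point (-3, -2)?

-4

∂²ψ/∂x² = -4
∂²ψ/∂y² = 0
∇²ψ = -4
At (-3, -2): -4.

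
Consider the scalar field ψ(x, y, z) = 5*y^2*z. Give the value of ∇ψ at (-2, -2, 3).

∂ψ/∂x = 0
∂ψ/∂y = 10*y*z
∂ψ/∂z = 5*y^2
∇ψ = (0, 10*y*z, 5*y^2)
At (-2, -2, 3): (0, -60, 20).

(0, -60, 20)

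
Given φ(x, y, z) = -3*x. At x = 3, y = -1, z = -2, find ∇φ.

∂φ/∂x = -3
∂φ/∂y = 0
∂φ/∂z = 0
∇φ = (-3, 0, 0)
At (3, -1, -2): (-3, 0, 0).

(-3, 0, 0)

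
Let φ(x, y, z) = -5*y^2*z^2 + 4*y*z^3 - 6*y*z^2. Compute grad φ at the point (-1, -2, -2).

(0, 24, -64)

∂φ/∂x = 0
∂φ/∂y = -10*y*z^2 + 4*z^3 - 6*z^2
∂φ/∂z = -10*y^2*z + 12*y*z^2 - 12*y*z
∇φ = (0, -10*y*z^2 + 4*z^3 - 6*z^2, -10*y^2*z + 12*y*z^2 - 12*y*z)
At (-1, -2, -2): (0, 24, -64).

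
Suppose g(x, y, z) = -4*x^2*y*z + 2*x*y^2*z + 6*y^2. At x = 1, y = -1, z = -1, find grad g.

∂g/∂x = -8*x*y*z + 2*y^2*z
∂g/∂y = -4*x^2*z + 4*x*y*z + 12*y
∂g/∂z = -4*x^2*y + 2*x*y^2
∇g = (-8*x*y*z + 2*y^2*z, -4*x^2*z + 4*x*y*z + 12*y, -4*x^2*y + 2*x*y^2)
At (1, -1, -1): (-10, -4, 6).

(-10, -4, 6)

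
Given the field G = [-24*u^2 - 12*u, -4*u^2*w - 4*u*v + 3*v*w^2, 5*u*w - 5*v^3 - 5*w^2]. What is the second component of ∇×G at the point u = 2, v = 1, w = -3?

(∇×G)_2 = ∂G₁/∂w − ∂G₃/∂u
= 0 − (5*w)
= -5*w
At (2, 1, -3): 15.

15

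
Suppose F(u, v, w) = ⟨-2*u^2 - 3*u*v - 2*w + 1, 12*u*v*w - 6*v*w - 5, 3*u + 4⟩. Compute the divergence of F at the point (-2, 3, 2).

∂F₁/∂u = -4*u - 3*v
∂F₂/∂v = 12*u*w - 6*w
∂F₃/∂w = 0
∇·F = 12*u*w - 4*u - 3*v - 6*w
At (-2, 3, 2): -61.

-61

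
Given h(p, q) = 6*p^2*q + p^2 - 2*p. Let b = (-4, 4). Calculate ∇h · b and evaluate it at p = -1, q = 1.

88

∂h/∂p = 12*p*q + 2*p - 2
∂h/∂q = 6*p^2
∇h at (-1, 1) = (-16, 6)
∇h · b = (-16)(-4) + (6)(4) = 88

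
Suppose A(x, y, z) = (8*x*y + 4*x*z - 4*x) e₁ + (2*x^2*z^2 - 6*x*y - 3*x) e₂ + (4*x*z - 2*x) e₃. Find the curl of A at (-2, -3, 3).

(-48, -18, -41)

(∇×A)₁ = ∂A₃/∂y − ∂A₂/∂z = -4*x^2*z
(∇×A)₂ = ∂A₁/∂z − ∂A₃/∂x = 4*x - 4*z + 2
(∇×A)₃ = ∂A₂/∂x − ∂A₁/∂y = 4*x*z^2 - 8*x - 6*y - 3
∇×A = (-4*x^2*z, 4*x - 4*z + 2, 4*x*z^2 - 8*x - 6*y - 3)
At (-2, -3, 3): (-48, -18, -41).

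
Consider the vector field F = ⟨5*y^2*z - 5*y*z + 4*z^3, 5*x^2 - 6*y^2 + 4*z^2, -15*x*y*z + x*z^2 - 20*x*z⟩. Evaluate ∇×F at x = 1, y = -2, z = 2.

(∇×F)₁ = ∂F₃/∂y − ∂F₂/∂z = -15*x*z - 8*z
(∇×F)₂ = ∂F₁/∂z − ∂F₃/∂x = 5*y^2 + 15*y*z - 5*y + 11*z^2 + 20*z
(∇×F)₃ = ∂F₂/∂x − ∂F₁/∂y = 10*x - 10*y*z + 5*z
∇×F = (-15*x*z - 8*z, 5*y^2 + 15*y*z - 5*y + 11*z^2 + 20*z, 10*x - 10*y*z + 5*z)
At (1, -2, 2): (-46, 54, 60).

(-46, 54, 60)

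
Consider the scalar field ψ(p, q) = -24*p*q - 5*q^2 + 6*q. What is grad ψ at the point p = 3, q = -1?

∂ψ/∂p = -24*q
∂ψ/∂q = -24*p - 10*q + 6
∇ψ = (-24*q, -24*p - 10*q + 6)
At (3, -1): (24, -56).

(24, -56)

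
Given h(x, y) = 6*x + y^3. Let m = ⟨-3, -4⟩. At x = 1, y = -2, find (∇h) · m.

-66

∂h/∂x = 6
∂h/∂y = 3*y^2
∇h at (1, -2) = (6, 12)
∇h · m = (6)(-3) + (12)(-4) = -66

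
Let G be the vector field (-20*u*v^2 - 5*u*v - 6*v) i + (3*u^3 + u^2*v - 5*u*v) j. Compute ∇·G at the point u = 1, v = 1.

-29

∂G₁/∂u = -20*v^2 - 5*v
∂G₂/∂v = u^2 - 5*u
∇·G = u^2 - 5*u - 20*v^2 - 5*v
At (1, 1): -29.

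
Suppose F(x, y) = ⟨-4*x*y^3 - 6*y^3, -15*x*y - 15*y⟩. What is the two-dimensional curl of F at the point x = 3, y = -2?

246

∂F₂/∂x = -15*y
∂F₁/∂y = -12*x*y^2 - 18*y^2
Scalar curl = 12*x*y^2 + 18*y^2 - 15*y
At (3, -2): 246.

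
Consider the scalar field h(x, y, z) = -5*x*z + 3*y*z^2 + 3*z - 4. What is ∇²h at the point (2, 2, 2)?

∂²h/∂x² = 0
∂²h/∂y² = 0
∂²h/∂z² = 6*y
∇²h = 6*y
At (2, 2, 2): 12.

12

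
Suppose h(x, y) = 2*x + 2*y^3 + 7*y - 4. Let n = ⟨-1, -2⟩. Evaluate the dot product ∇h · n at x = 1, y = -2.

∂h/∂x = 2
∂h/∂y = 6*y^2 + 7
∇h at (1, -2) = (2, 31)
∇h · n = (2)(-1) + (31)(-2) = -64

-64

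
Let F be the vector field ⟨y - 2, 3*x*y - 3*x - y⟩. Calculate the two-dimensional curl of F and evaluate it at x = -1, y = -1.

-7

∂F₂/∂x = 3*y - 3
∂F₁/∂y = 1
Scalar curl = 3*y - 4
At (-1, -1): -7.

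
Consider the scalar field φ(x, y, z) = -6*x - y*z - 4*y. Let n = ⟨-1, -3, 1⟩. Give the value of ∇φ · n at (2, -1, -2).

∂φ/∂x = -6
∂φ/∂y = -z - 4
∂φ/∂z = -y
∇φ at (2, -1, -2) = (-6, -2, 1)
∇φ · n = (-6)(-1) + (-2)(-3) + (1)(1) = 13

13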